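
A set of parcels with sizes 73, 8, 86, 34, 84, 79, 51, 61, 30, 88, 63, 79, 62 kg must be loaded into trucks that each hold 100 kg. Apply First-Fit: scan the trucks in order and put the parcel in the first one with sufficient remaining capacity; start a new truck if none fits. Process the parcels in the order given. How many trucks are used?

Put 73 kg in truck 1; 27 kg remain.
Put 8 kg in truck 1; 19 kg remain.
Put 86 kg in truck 2; 14 kg remain.
Put 34 kg in truck 3; 66 kg remain.
Put 84 kg in truck 4; 16 kg remain.
Put 79 kg in truck 5; 21 kg remain.
Put 51 kg in truck 3; 15 kg remain.
Put 61 kg in truck 6; 39 kg remain.
Put 30 kg in truck 6; 9 kg remain.
Put 88 kg in truck 7; 12 kg remain.
Put 63 kg in truck 8; 37 kg remain.
Put 79 kg in truck 9; 21 kg remain.
Put 62 kg in truck 10; 38 kg remain.

10 trucks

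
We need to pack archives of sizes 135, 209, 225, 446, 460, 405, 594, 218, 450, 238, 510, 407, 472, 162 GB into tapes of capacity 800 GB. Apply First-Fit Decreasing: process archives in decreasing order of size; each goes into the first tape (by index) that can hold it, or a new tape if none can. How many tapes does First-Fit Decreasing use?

Sorted descending: 594, 510, 472, 460, 450, 446, 407, 405, 238, 225, 218, 209, 162, 135.
Put 594 GB in tape 1; 206 GB remain.
Put 510 GB in tape 2; 290 GB remain.
Put 472 GB in tape 3; 328 GB remain.
Put 460 GB in tape 4; 340 GB remain.
Put 450 GB in tape 5; 350 GB remain.
Put 446 GB in tape 6; 354 GB remain.
Put 407 GB in tape 7; 393 GB remain.
Put 405 GB in tape 8; 395 GB remain.
Put 238 GB in tape 2; 52 GB remain.
Put 225 GB in tape 3; 103 GB remain.
Put 218 GB in tape 4; 122 GB remain.
Put 209 GB in tape 5; 141 GB remain.
Put 162 GB in tape 1; 44 GB remain.
Put 135 GB in tape 5; 6 GB remain.

8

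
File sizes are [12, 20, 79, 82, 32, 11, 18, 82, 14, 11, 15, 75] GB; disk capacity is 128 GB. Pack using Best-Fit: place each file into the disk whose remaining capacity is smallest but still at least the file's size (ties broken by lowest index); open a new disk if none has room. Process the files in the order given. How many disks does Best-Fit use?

4

12 GB → disk 1 (remaining 116 GB)
20 GB → disk 1 (remaining 96 GB)
79 GB → disk 1 (remaining 17 GB)
82 GB → disk 2 (remaining 46 GB)
32 GB → disk 2 (remaining 14 GB)
11 GB → disk 2 (remaining 3 GB)
18 GB → disk 3 (remaining 110 GB)
82 GB → disk 3 (remaining 28 GB)
14 GB → disk 1 (remaining 3 GB)
11 GB → disk 3 (remaining 17 GB)
15 GB → disk 3 (remaining 2 GB)
75 GB → disk 4 (remaining 53 GB)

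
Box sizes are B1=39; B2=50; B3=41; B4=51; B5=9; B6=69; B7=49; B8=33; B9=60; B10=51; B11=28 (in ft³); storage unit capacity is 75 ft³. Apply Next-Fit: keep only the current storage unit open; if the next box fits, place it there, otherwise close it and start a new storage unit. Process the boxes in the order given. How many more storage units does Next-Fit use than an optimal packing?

2

Next-Fit: [39] [50] [41] [51,9] [69] [49] [33] [60] [51] [28] → 10 storage units.
8 boxes exceed 37.5 ft³ (half the capacity), and no two of those can share a storage unit, so at least 8 storage units are needed.
An optimal packing achieves that bound: [69] [60,9] [51] [51] [50] [49] [41,33] [39,28] → 8 storage units.
Excess: 10 − 8 = 2.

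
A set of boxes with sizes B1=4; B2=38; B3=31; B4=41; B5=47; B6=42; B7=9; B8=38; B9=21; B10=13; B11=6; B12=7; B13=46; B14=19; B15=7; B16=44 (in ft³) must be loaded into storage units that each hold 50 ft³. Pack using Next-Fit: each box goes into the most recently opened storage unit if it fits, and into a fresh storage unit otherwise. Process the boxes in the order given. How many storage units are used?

storage unit 1: place B1 (4 ft³), 46 ft³ left
storage unit 1: place B2 (38 ft³), 8 ft³ left
storage unit 2: place B3 (31 ft³), 19 ft³ left
storage unit 3: place B4 (41 ft³), 9 ft³ left
storage unit 4: place B5 (47 ft³), 3 ft³ left
storage unit 5: place B6 (42 ft³), 8 ft³ left
storage unit 6: place B7 (9 ft³), 41 ft³ left
storage unit 6: place B8 (38 ft³), 3 ft³ left
storage unit 7: place B9 (21 ft³), 29 ft³ left
storage unit 7: place B10 (13 ft³), 16 ft³ left
storage unit 7: place B11 (6 ft³), 10 ft³ left
storage unit 7: place B12 (7 ft³), 3 ft³ left
storage unit 8: place B13 (46 ft³), 4 ft³ left
storage unit 9: place B14 (19 ft³), 31 ft³ left
storage unit 9: place B15 (7 ft³), 24 ft³ left
storage unit 10: place B16 (44 ft³), 6 ft³ left
Final storage units: [4,38] [31] [41] [47] [42] [9,38] [21,13,6,7] [46] [19,7] [44].

10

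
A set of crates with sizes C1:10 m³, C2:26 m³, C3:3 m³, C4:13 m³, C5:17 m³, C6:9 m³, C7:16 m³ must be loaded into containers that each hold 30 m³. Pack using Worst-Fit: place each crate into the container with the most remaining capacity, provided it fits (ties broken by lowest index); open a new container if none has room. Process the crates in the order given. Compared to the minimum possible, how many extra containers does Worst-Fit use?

0

Worst-Fit: [10,3,13] [26] [17,9] [16] → 4 containers.
Total size 94 m³; any packing needs at least ⌈94/30⌉ = 4 containers.
So 4 is already optimal.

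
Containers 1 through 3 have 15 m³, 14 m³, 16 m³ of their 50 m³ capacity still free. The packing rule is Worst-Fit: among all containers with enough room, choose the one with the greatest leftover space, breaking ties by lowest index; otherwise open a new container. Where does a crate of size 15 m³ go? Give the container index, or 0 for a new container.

Containers with room: container 1 (15 m³), container 3 (16 m³).
Most room is container 3 with 16 m³ free.

3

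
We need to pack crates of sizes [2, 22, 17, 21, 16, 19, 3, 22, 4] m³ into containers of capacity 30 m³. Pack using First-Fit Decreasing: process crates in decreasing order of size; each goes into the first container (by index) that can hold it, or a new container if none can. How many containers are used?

6 containers

Sorted descending: 22, 22, 21, 19, 17, 16, 4, 3, 2.
Put 22 m³ in container 1; 8 m³ remain.
Put 22 m³ in container 2; 8 m³ remain.
Put 21 m³ in container 3; 9 m³ remain.
Put 19 m³ in container 4; 11 m³ remain.
Put 17 m³ in container 5; 13 m³ remain.
Put 16 m³ in container 6; 14 m³ remain.
Put 4 m³ in container 1; 4 m³ remain.
Put 3 m³ in container 1; 1 m³ remain.
Put 2 m³ in container 2; 6 m³ remain.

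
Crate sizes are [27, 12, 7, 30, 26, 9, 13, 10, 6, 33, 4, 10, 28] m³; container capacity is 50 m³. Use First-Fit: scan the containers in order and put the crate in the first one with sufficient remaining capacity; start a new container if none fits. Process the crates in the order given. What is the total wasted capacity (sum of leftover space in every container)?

container 1: place 27 m³, 23 m³ left
container 1: place 12 m³, 11 m³ left
container 1: place 7 m³, 4 m³ left
container 2: place 30 m³, 20 m³ left
container 3: place 26 m³, 24 m³ left
container 2: place 9 m³, 11 m³ left
container 3: place 13 m³, 11 m³ left
container 2: place 10 m³, 1 m³ left
container 3: place 6 m³, 5 m³ left
container 4: place 33 m³, 17 m³ left
container 1: place 4 m³, 0 m³ left
container 4: place 10 m³, 7 m³ left
container 5: place 28 m³, 22 m³ left
5 containers × 50 m³ = 250 m³; used 215 m³; unused 35 m³.

35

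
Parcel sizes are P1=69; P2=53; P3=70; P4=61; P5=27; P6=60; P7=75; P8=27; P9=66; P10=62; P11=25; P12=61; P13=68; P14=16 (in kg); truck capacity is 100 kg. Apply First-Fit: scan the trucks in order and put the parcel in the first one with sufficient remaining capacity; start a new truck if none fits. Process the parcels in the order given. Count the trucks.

10

P1 (69 kg) → truck 1 (remaining 31 kg)
P2 (53 kg) → truck 2 (remaining 47 kg)
P3 (70 kg) → truck 3 (remaining 30 kg)
P4 (61 kg) → truck 4 (remaining 39 kg)
P5 (27 kg) → truck 1 (remaining 4 kg)
P6 (60 kg) → truck 5 (remaining 40 kg)
P7 (75 kg) → truck 6 (remaining 25 kg)
P8 (27 kg) → truck 2 (remaining 20 kg)
P9 (66 kg) → truck 7 (remaining 34 kg)
P10 (62 kg) → truck 8 (remaining 38 kg)
P11 (25 kg) → truck 3 (remaining 5 kg)
P12 (61 kg) → truck 9 (remaining 39 kg)
P13 (68 kg) → truck 10 (remaining 32 kg)
P14 (16 kg) → truck 2 (remaining 4 kg)
Final trucks: [69,27] [53,27,16] [70,25] [61] [60] [75] [66] [62] [61] [68].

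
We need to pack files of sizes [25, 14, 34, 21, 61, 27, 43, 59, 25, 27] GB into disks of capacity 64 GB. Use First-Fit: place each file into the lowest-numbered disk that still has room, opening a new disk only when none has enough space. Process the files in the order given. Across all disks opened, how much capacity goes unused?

48

disk 1: place 25 GB, 39 GB left
disk 1: place 14 GB, 25 GB left
disk 2: place 34 GB, 30 GB left
disk 1: place 21 GB, 4 GB left
disk 3: place 61 GB, 3 GB left
disk 2: place 27 GB, 3 GB left
disk 4: place 43 GB, 21 GB left
disk 5: place 59 GB, 5 GB left
disk 6: place 25 GB, 39 GB left
disk 6: place 27 GB, 12 GB left
6 disks × 64 GB = 384 GB; used 336 GB; unused 48 GB.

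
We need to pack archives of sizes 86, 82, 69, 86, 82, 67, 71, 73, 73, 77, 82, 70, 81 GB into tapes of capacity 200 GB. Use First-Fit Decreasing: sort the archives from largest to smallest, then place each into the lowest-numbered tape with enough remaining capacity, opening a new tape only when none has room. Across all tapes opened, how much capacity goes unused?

401

Sorted descending: 86, 86, 82, 82, 82, 81, 77, 73, 73, 71, 70, 69, 67.
Put 86 GB in tape 1; 114 GB remain.
Put 86 GB in tape 1; 28 GB remain.
Put 82 GB in tape 2; 118 GB remain.
Put 82 GB in tape 2; 36 GB remain.
Put 82 GB in tape 3; 118 GB remain.
Put 81 GB in tape 3; 37 GB remain.
Put 77 GB in tape 4; 123 GB remain.
Put 73 GB in tape 4; 50 GB remain.
Put 73 GB in tape 5; 127 GB remain.
Put 71 GB in tape 5; 56 GB remain.
Put 70 GB in tape 6; 130 GB remain.
Put 69 GB in tape 6; 61 GB remain.
Put 67 GB in tape 7; 133 GB remain.
7 tapes × 200 GB = 1400 GB; used 999 GB; unused 401 GB.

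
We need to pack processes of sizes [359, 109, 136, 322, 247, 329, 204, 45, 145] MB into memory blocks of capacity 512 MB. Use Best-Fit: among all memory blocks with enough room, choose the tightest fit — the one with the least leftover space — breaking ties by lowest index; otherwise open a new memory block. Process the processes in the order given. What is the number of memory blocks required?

4 memory blocks

memory block 1: place 359 MB, 153 MB left
memory block 1: place 109 MB, 44 MB left
memory block 2: place 136 MB, 376 MB left
memory block 2: place 322 MB, 54 MB left
memory block 3: place 247 MB, 265 MB left
memory block 4: place 329 MB, 183 MB left
memory block 3: place 204 MB, 61 MB left
memory block 2: place 45 MB, 9 MB left
memory block 4: place 145 MB, 38 MB left
Final memory blocks: [359,109] [136,322,45] [247,204] [329,145].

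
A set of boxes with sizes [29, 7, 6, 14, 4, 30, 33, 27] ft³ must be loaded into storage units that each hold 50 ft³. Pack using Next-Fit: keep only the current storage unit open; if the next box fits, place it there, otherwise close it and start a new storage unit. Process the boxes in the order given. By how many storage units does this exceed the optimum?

Next-Fit: [29,7,6] [14,4,30] [33] [27] → 4 storage units.
4 boxes exceed 25 ft³ (half the capacity), and no two of those can share a storage unit, so at least 4 storage units are needed.
So 4 is already optimal.

0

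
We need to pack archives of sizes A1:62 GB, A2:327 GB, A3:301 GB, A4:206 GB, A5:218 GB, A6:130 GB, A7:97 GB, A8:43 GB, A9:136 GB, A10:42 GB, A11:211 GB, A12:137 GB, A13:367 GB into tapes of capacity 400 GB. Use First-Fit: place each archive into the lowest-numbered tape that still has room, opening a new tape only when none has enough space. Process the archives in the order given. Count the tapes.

Put A1 (62 GB) in tape 1; 338 GB remain.
Put A2 (327 GB) in tape 1; 11 GB remain.
Put A3 (301 GB) in tape 2; 99 GB remain.
Put A4 (206 GB) in tape 3; 194 GB remain.
Put A5 (218 GB) in tape 4; 182 GB remain.
Put A6 (130 GB) in tape 3; 64 GB remain.
Put A7 (97 GB) in tape 2; 2 GB remain.
Put A8 (43 GB) in tape 3; 21 GB remain.
Put A9 (136 GB) in tape 4; 46 GB remain.
Put A10 (42 GB) in tape 4; 4 GB remain.
Put A11 (211 GB) in tape 5; 189 GB remain.
Put A12 (137 GB) in tape 5; 52 GB remain.
Put A13 (367 GB) in tape 6; 33 GB remain.

6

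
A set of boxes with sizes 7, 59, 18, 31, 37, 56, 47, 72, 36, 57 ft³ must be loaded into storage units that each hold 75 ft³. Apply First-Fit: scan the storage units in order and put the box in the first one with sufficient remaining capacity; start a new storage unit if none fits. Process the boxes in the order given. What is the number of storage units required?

7 storage units

storage unit 1: place 7 ft³, 68 ft³ left
storage unit 1: place 59 ft³, 9 ft³ left
storage unit 2: place 18 ft³, 57 ft³ left
storage unit 2: place 31 ft³, 26 ft³ left
storage unit 3: place 37 ft³, 38 ft³ left
storage unit 4: place 56 ft³, 19 ft³ left
storage unit 5: place 47 ft³, 28 ft³ left
storage unit 6: place 72 ft³, 3 ft³ left
storage unit 3: place 36 ft³, 2 ft³ left
storage unit 7: place 57 ft³, 18 ft³ left
Final storage units: [7,59] [18,31] [37,36] [56] [47] [72] [57].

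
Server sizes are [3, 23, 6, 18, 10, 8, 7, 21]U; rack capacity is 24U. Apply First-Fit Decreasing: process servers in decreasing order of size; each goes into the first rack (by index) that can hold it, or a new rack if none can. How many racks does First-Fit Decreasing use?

Sorted descending: 23, 21, 18, 10, 8, 7, 6, 3.
Put 23U in rack 1; 1U remain.
Put 21U in rack 2; 3U remain.
Put 18U in rack 3; 6U remain.
Put 10U in rack 4; 14U remain.
Put 8U in rack 4; 6U remain.
Put 7U in rack 5; 17U remain.
Put 6U in rack 3; 0U remain.
Put 3U in rack 2; 0U remain.
Final racks: [23] [21,3] [18,6] [10,8] [7].

5 racks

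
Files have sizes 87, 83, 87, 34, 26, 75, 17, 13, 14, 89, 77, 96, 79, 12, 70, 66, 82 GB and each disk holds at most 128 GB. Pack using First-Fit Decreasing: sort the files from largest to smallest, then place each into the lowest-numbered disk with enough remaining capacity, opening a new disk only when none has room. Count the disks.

Sorted descending: 96, 89, 87, 87, 83, 82, 79, 77, 75, 70, 66, 34, 26, 17, 14, 13, 12.
disk 1: place 96 GB, 32 GB left
disk 2: place 89 GB, 39 GB left
disk 3: place 87 GB, 41 GB left
disk 4: place 87 GB, 41 GB left
disk 5: place 83 GB, 45 GB left
disk 6: place 82 GB, 46 GB left
disk 7: place 79 GB, 49 GB left
disk 8: place 77 GB, 51 GB left
disk 9: place 75 GB, 53 GB left
disk 10: place 70 GB, 58 GB left
disk 11: place 66 GB, 62 GB left
disk 2: place 34 GB, 5 GB left
disk 1: place 26 GB, 6 GB left
disk 3: place 17 GB, 24 GB left
disk 3: place 14 GB, 10 GB left
disk 4: place 13 GB, 28 GB left
disk 4: place 12 GB, 16 GB left
Final disks: [96,26] [89,34] [87,17,14] [87,13,12] [83] [82] [79] [77] [75] [70] [66].

11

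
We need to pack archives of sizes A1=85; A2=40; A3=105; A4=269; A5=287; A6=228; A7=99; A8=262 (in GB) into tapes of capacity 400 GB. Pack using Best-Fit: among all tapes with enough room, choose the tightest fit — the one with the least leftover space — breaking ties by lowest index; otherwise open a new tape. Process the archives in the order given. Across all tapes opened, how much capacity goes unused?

625

Put A1 (85 GB) in tape 1; 315 GB remain.
Put A2 (40 GB) in tape 1; 275 GB remain.
Put A3 (105 GB) in tape 1; 170 GB remain.
Put A4 (269 GB) in tape 2; 131 GB remain.
Put A5 (287 GB) in tape 3; 113 GB remain.
Put A6 (228 GB) in tape 4; 172 GB remain.
Put A7 (99 GB) in tape 3; 14 GB remain.
Put A8 (262 GB) in tape 5; 138 GB remain.
5 tapes × 400 GB = 2000 GB; used 1375 GB; unused 625 GB.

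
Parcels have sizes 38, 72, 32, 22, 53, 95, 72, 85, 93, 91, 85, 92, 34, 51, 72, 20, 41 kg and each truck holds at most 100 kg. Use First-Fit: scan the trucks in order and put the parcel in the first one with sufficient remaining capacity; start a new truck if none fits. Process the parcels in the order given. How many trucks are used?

12 trucks

truck 1: place 38 kg, 62 kg left
truck 2: place 72 kg, 28 kg left
truck 1: place 32 kg, 30 kg left
truck 1: place 22 kg, 8 kg left
truck 3: place 53 kg, 47 kg left
truck 4: place 95 kg, 5 kg left
truck 5: place 72 kg, 28 kg left
truck 6: place 85 kg, 15 kg left
truck 7: place 93 kg, 7 kg left
truck 8: place 91 kg, 9 kg left
truck 9: place 85 kg, 15 kg left
truck 10: place 92 kg, 8 kg left
truck 3: place 34 kg, 13 kg left
truck 11: place 51 kg, 49 kg left
truck 12: place 72 kg, 28 kg left
truck 2: place 20 kg, 8 kg left
truck 11: place 41 kg, 8 kg left
Final trucks: [38,32,22] [72,20] [53,34] [95] [72] [85] [93] [91] [85] [92] [51,41] [72].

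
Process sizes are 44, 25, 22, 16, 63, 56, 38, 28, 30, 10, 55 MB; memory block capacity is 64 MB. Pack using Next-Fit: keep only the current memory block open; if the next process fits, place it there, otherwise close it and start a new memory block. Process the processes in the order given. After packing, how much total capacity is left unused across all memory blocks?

125

44 MB → memory block 1 (remaining 20 MB)
25 MB → memory block 2 (remaining 39 MB)
22 MB → memory block 2 (remaining 17 MB)
16 MB → memory block 2 (remaining 1 MB)
63 MB → memory block 3 (remaining 1 MB)
56 MB → memory block 4 (remaining 8 MB)
38 MB → memory block 5 (remaining 26 MB)
28 MB → memory block 6 (remaining 36 MB)
30 MB → memory block 6 (remaining 6 MB)
10 MB → memory block 7 (remaining 54 MB)
55 MB → memory block 8 (remaining 9 MB)
8 memory blocks × 64 MB = 512 MB; used 387 MB; unused 125 MB.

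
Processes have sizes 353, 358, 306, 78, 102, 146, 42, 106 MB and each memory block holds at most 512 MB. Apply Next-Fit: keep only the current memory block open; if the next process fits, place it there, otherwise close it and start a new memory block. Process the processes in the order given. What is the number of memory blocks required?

4 memory blocks

Put 353 MB in memory block 1; 159 MB remain.
Put 358 MB in memory block 2; 154 MB remain.
Put 306 MB in memory block 3; 206 MB remain.
Put 78 MB in memory block 3; 128 MB remain.
Put 102 MB in memory block 3; 26 MB remain.
Put 146 MB in memory block 4; 366 MB remain.
Put 42 MB in memory block 4; 324 MB remain.
Put 106 MB in memory block 4; 218 MB remain.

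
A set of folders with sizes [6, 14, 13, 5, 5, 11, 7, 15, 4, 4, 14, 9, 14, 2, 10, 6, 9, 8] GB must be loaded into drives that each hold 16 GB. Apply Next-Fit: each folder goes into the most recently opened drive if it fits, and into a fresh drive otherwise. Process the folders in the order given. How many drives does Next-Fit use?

6 GB → drive 1 (remaining 10 GB)
14 GB → drive 2 (remaining 2 GB)
13 GB → drive 3 (remaining 3 GB)
5 GB → drive 4 (remaining 11 GB)
5 GB → drive 4 (remaining 6 GB)
11 GB → drive 5 (remaining 5 GB)
7 GB → drive 6 (remaining 9 GB)
15 GB → drive 7 (remaining 1 GB)
4 GB → drive 8 (remaining 12 GB)
4 GB → drive 8 (remaining 8 GB)
14 GB → drive 9 (remaining 2 GB)
9 GB → drive 10 (remaining 7 GB)
14 GB → drive 11 (remaining 2 GB)
2 GB → drive 11 (remaining 0 GB)
10 GB → drive 12 (remaining 6 GB)
6 GB → drive 12 (remaining 0 GB)
9 GB → drive 13 (remaining 7 GB)
8 GB → drive 14 (remaining 8 GB)

14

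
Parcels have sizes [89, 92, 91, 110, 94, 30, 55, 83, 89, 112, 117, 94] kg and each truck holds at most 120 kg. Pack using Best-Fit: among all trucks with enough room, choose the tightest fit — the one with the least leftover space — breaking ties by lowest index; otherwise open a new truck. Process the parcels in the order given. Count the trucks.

11

Put 89 kg in truck 1; 31 kg remain.
Put 92 kg in truck 2; 28 kg remain.
Put 91 kg in truck 3; 29 kg remain.
Put 110 kg in truck 4; 10 kg remain.
Put 94 kg in truck 5; 26 kg remain.
Put 30 kg in truck 1; 1 kg remain.
Put 55 kg in truck 6; 65 kg remain.
Put 83 kg in truck 7; 37 kg remain.
Put 89 kg in truck 8; 31 kg remain.
Put 112 kg in truck 9; 8 kg remain.
Put 117 kg in truck 10; 3 kg remain.
Put 94 kg in truck 11; 26 kg remain.
Final trucks: [89,30] [92] [91] [110] [94] [55] [83] [89] [112] [117] [94].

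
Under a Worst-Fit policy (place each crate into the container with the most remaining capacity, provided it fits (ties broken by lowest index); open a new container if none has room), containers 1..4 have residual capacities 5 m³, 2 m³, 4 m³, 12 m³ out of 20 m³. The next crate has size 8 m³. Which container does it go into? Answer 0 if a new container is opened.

4

Containers with room: container 4 (12 m³).
Most room is container 4 with 12 m³ free.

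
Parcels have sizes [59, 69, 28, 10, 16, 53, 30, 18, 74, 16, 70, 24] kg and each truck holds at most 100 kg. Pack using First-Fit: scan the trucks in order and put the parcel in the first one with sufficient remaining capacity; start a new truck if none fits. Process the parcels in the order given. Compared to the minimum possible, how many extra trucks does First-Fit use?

0

First-Fit: [59,28,10] [69,16] [53,30,16] [18,74] [70,24] → 5 trucks.
Total size 467 kg; any packing needs at least ⌈467/100⌉ = 5 trucks.
So 5 is already optimal.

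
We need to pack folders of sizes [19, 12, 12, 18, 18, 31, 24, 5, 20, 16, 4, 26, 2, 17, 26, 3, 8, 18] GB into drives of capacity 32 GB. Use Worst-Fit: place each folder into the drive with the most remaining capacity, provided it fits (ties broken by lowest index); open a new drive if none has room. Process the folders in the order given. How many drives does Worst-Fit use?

11

19 GB → drive 1 (remaining 13 GB)
12 GB → drive 1 (remaining 1 GB)
12 GB → drive 2 (remaining 20 GB)
18 GB → drive 2 (remaining 2 GB)
18 GB → drive 3 (remaining 14 GB)
31 GB → drive 4 (remaining 1 GB)
24 GB → drive 5 (remaining 8 GB)
5 GB → drive 3 (remaining 9 GB)
20 GB → drive 6 (remaining 12 GB)
16 GB → drive 7 (remaining 16 GB)
4 GB → drive 7 (remaining 12 GB)
26 GB → drive 8 (remaining 6 GB)
2 GB → drive 6 (remaining 10 GB)
17 GB → drive 9 (remaining 15 GB)
26 GB → drive 10 (remaining 6 GB)
3 GB → drive 9 (remaining 12 GB)
8 GB → drive 7 (remaining 4 GB)
18 GB → drive 11 (remaining 14 GB)
Final drives: [19,12] [12,18] [18,5] [31] [24] [20,2] [16,4,8] [26] [17,3] [26] [18].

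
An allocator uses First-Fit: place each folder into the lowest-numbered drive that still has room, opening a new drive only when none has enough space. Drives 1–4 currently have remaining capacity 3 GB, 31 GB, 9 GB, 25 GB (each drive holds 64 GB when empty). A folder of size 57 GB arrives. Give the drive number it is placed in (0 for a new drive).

No drive has ≥ 57 GB free, so a new drive is opened.

0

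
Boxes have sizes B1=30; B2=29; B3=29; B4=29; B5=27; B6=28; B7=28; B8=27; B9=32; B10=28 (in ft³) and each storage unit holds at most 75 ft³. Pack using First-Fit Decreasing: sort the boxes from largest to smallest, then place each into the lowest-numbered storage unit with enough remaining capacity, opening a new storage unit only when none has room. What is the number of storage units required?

Sorted descending: 32, 30, 29, 29, 29, 28, 28, 28, 27, 27.
Put 32 ft³ in storage unit 1; 43 ft³ remain.
Put 30 ft³ in storage unit 1; 13 ft³ remain.
Put 29 ft³ in storage unit 2; 46 ft³ remain.
Put 29 ft³ in storage unit 2; 17 ft³ remain.
Put 29 ft³ in storage unit 3; 46 ft³ remain.
Put 28 ft³ in storage unit 3; 18 ft³ remain.
Put 28 ft³ in storage unit 4; 47 ft³ remain.
Put 28 ft³ in storage unit 4; 19 ft³ remain.
Put 27 ft³ in storage unit 5; 48 ft³ remain.
Put 27 ft³ in storage unit 5; 21 ft³ remain.

5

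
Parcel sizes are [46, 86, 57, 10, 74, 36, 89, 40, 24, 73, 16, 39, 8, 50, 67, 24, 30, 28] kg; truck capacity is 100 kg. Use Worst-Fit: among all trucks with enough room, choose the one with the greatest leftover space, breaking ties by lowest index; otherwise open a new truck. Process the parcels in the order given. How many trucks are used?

truck 1: place 46 kg, 54 kg left
truck 2: place 86 kg, 14 kg left
truck 3: place 57 kg, 43 kg left
truck 1: place 10 kg, 44 kg left
truck 4: place 74 kg, 26 kg left
truck 1: place 36 kg, 8 kg left
truck 5: place 89 kg, 11 kg left
truck 3: place 40 kg, 3 kg left
truck 4: place 24 kg, 2 kg left
truck 6: place 73 kg, 27 kg left
truck 6: place 16 kg, 11 kg left
truck 7: place 39 kg, 61 kg left
truck 7: place 8 kg, 53 kg left
truck 7: place 50 kg, 3 kg left
truck 8: place 67 kg, 33 kg left
truck 8: place 24 kg, 9 kg left
truck 9: place 30 kg, 70 kg left
truck 9: place 28 kg, 42 kg left

9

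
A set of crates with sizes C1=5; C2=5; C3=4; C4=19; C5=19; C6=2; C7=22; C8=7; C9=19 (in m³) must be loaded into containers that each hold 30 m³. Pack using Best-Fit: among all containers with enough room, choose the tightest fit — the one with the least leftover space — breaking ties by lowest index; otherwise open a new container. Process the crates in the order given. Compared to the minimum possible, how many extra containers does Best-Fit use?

Best-Fit: [5,5,4] [19,2] [19] [22,7] [19] → 5 containers.
Total size 102 m³; any packing needs at least ⌈102/30⌉ = 4 containers.
An optimal packing achieves that bound: [22,7] [19,5,5] [19,4,2] [19] → 4 containers.
Excess: 5 − 4 = 1.

1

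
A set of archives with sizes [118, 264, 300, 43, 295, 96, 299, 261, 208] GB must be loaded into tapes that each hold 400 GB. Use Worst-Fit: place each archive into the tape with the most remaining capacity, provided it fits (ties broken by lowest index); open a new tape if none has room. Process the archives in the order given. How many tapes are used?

Put 118 GB in tape 1; 282 GB remain.
Put 264 GB in tape 1; 18 GB remain.
Put 300 GB in tape 2; 100 GB remain.
Put 43 GB in tape 2; 57 GB remain.
Put 295 GB in tape 3; 105 GB remain.
Put 96 GB in tape 3; 9 GB remain.
Put 299 GB in tape 4; 101 GB remain.
Put 261 GB in tape 5; 139 GB remain.
Put 208 GB in tape 6; 192 GB remain.

6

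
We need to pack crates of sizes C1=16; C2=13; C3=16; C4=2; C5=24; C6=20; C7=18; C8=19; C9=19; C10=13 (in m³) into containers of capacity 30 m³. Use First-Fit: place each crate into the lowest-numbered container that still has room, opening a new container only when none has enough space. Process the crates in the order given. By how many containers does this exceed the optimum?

First-Fit: [16,13] [16,2] [24] [20] [18] [19] [19] [13] → 8 containers.
7 crates exceed 15 m³ (half the capacity), and no two of those can share a container, so at least 7 containers are needed.
An optimal packing achieves that bound: [24,2] [20] [19] [19] [18] [16,13] [16,13] → 7 containers.
Excess: 8 − 7 = 1.

1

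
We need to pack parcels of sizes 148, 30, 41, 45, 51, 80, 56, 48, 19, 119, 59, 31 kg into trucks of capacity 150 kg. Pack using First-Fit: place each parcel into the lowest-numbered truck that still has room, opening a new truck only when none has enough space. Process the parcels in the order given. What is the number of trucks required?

truck 1: place 148 kg, 2 kg left
truck 2: place 30 kg, 120 kg left
truck 2: place 41 kg, 79 kg left
truck 2: place 45 kg, 34 kg left
truck 3: place 51 kg, 99 kg left
truck 3: place 80 kg, 19 kg left
truck 4: place 56 kg, 94 kg left
truck 4: place 48 kg, 46 kg left
truck 2: place 19 kg, 15 kg left
truck 5: place 119 kg, 31 kg left
truck 6: place 59 kg, 91 kg left
truck 4: place 31 kg, 15 kg left
Final trucks: [148] [30,41,45,19] [51,80] [56,48,31] [119] [59].

6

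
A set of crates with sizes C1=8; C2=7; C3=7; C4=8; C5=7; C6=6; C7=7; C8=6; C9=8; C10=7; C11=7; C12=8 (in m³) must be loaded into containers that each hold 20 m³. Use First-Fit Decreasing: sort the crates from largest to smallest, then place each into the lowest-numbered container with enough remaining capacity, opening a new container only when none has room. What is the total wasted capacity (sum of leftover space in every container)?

14

Sorted descending: 8, 8, 8, 8, 7, 7, 7, 7, 7, 7, 6, 6.
container 1: place 8 m³, 12 m³ left
container 1: place 8 m³, 4 m³ left
container 2: place 8 m³, 12 m³ left
container 2: place 8 m³, 4 m³ left
container 3: place 7 m³, 13 m³ left
container 3: place 7 m³, 6 m³ left
container 4: place 7 m³, 13 m³ left
container 4: place 7 m³, 6 m³ left
container 5: place 7 m³, 13 m³ left
container 5: place 7 m³, 6 m³ left
container 3: place 6 m³, 0 m³ left
container 4: place 6 m³, 0 m³ left
5 containers × 20 m³ = 100 m³; used 86 m³; unused 14 m³.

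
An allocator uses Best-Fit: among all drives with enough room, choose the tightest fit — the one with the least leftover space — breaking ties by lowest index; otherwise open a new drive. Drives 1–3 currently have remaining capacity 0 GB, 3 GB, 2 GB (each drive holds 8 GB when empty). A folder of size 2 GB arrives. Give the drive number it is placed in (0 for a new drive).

Drives with room: drive 2 (3 GB), drive 3 (2 GB).
Tightest fit is drive 3 with 2 GB free.

3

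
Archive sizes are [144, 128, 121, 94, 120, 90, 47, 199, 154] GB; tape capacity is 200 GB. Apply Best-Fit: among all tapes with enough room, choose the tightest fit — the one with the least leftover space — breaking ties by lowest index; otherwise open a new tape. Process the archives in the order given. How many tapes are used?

Put 144 GB in tape 1; 56 GB remain.
Put 128 GB in tape 2; 72 GB remain.
Put 121 GB in tape 3; 79 GB remain.
Put 94 GB in tape 4; 106 GB remain.
Put 120 GB in tape 5; 80 GB remain.
Put 90 GB in tape 4; 16 GB remain.
Put 47 GB in tape 1; 9 GB remain.
Put 199 GB in tape 6; 1 GB remain.
Put 154 GB in tape 7; 46 GB remain.

7 tapes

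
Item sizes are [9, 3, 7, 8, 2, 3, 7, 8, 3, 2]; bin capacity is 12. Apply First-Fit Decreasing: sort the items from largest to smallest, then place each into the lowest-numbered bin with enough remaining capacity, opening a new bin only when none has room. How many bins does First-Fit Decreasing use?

5

Sorted descending: 9, 8, 8, 7, 7, 3, 3, 3, 2, 2.
bin 1: place 9, 3 left
bin 2: place 8, 4 left
bin 3: place 8, 4 left
bin 4: place 7, 5 left
bin 5: place 7, 5 left
bin 1: place 3, 0 left
bin 2: place 3, 1 left
bin 3: place 3, 1 left
bin 4: place 2, 3 left
bin 4: place 2, 1 left
Final bins: [9,3] [8,3] [8,3] [7,2,2] [7].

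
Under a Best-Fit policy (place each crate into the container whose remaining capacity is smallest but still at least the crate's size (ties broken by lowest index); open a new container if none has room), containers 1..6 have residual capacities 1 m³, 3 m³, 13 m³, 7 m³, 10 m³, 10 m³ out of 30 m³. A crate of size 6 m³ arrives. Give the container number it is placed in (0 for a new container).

Containers with room: container 3 (13 m³), container 4 (7 m³), container 5 (10 m³), container 6 (10 m³).
Tightest fit is container 4 with 7 m³ free.

4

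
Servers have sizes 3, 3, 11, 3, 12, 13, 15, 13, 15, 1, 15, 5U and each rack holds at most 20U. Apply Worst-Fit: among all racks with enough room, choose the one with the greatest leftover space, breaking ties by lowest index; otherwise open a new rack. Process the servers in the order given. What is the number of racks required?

7 racks

Put 3U in rack 1; 17U remain.
Put 3U in rack 1; 14U remain.
Put 11U in rack 1; 3U remain.
Put 3U in rack 1; 0U remain.
Put 12U in rack 2; 8U remain.
Put 13U in rack 3; 7U remain.
Put 15U in rack 4; 5U remain.
Put 13U in rack 5; 7U remain.
Put 15U in rack 6; 5U remain.
Put 1U in rack 2; 7U remain.
Put 15U in rack 7; 5U remain.
Put 5U in rack 2; 2U remain.
Final racks: [3,3,11,3] [12,1,5] [13] [15] [13] [15] [15].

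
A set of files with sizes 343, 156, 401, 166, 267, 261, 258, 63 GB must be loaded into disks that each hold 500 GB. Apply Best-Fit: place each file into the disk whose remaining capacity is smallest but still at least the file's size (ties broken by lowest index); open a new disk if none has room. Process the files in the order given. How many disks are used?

5

343 GB → disk 1 (remaining 157 GB)
156 GB → disk 1 (remaining 1 GB)
401 GB → disk 2 (remaining 99 GB)
166 GB → disk 3 (remaining 334 GB)
267 GB → disk 3 (remaining 67 GB)
261 GB → disk 4 (remaining 239 GB)
258 GB → disk 5 (remaining 242 GB)
63 GB → disk 3 (remaining 4 GB)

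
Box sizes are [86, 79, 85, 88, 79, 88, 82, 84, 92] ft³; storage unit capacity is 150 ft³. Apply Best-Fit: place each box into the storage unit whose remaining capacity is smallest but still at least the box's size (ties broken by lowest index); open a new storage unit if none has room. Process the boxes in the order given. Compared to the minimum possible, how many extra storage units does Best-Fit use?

Best-Fit: [86] [79] [85] [88] [79] [88] [82] [84] [92] → 9 storage units.
9 boxes exceed 75 ft³ (half the capacity), and no two of those can share a storage unit, so at least 9 storage units are needed.
So 9 is already optimal.

0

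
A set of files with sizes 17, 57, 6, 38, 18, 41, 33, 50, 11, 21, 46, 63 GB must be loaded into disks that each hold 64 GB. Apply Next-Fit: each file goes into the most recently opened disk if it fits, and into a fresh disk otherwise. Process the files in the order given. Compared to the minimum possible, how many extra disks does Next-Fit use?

2

Next-Fit: [17] [57,6] [38,18] [41] [33] [50,11] [21] [46] [63] → 9 disks.
Total size 401 GB; any packing needs at least ⌈401/64⌉ = 7 disks.
An optimal packing achieves that bound: [63] [57,6] [50,11] [46,18] [41,21] [38,17] [33] → 7 disks.
Excess: 9 − 7 = 2.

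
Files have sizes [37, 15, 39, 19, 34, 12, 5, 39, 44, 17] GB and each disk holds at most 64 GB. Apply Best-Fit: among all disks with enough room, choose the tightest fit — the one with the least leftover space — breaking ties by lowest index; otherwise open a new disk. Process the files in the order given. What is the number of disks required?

Put 37 GB in disk 1; 27 GB remain.
Put 15 GB in disk 1; 12 GB remain.
Put 39 GB in disk 2; 25 GB remain.
Put 19 GB in disk 2; 6 GB remain.
Put 34 GB in disk 3; 30 GB remain.
Put 12 GB in disk 1; 0 GB remain.
Put 5 GB in disk 2; 1 GB remain.
Put 39 GB in disk 4; 25 GB remain.
Put 44 GB in disk 5; 20 GB remain.
Put 17 GB in disk 5; 3 GB remain.

5 disks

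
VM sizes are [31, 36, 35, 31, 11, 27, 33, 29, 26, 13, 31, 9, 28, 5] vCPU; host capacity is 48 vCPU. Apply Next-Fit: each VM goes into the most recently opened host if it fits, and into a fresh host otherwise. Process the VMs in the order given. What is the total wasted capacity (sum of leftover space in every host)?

135

Put 31 vCPU in host 1; 17 vCPU remain.
Put 36 vCPU in host 2; 12 vCPU remain.
Put 35 vCPU in host 3; 13 vCPU remain.
Put 31 vCPU in host 4; 17 vCPU remain.
Put 11 vCPU in host 4; 6 vCPU remain.
Put 27 vCPU in host 5; 21 vCPU remain.
Put 33 vCPU in host 6; 15 vCPU remain.
Put 29 vCPU in host 7; 19 vCPU remain.
Put 26 vCPU in host 8; 22 vCPU remain.
Put 13 vCPU in host 8; 9 vCPU remain.
Put 31 vCPU in host 9; 17 vCPU remain.
Put 9 vCPU in host 9; 8 vCPU remain.
Put 28 vCPU in host 10; 20 vCPU remain.
Put 5 vCPU in host 10; 15 vCPU remain.
10 hosts × 48 vCPU = 480 vCPU; used 345 vCPU; unused 135 vCPU.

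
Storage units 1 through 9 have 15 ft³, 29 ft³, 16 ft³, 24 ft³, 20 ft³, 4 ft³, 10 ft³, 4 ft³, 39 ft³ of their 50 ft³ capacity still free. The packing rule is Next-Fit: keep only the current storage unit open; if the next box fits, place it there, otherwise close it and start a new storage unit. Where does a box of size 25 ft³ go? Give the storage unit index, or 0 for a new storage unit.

Next-Fit only looks at storage unit 9, which has 39 ft³ free.
25 ft³ fits there.

9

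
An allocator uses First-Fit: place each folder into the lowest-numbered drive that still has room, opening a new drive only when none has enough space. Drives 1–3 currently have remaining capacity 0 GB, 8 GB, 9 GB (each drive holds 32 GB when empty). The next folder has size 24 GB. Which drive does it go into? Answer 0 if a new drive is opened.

0

No drive has ≥ 24 GB free, so a new drive is opened.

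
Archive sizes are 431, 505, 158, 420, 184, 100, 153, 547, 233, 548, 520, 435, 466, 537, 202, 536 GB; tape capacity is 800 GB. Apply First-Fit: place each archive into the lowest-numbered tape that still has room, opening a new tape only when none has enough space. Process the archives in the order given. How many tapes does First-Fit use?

10

tape 1: place 431 GB, 369 GB left
tape 2: place 505 GB, 295 GB left
tape 1: place 158 GB, 211 GB left
tape 3: place 420 GB, 380 GB left
tape 1: place 184 GB, 27 GB left
tape 2: place 100 GB, 195 GB left
tape 2: place 153 GB, 42 GB left
tape 4: place 547 GB, 253 GB left
tape 3: place 233 GB, 147 GB left
tape 5: place 548 GB, 252 GB left
tape 6: place 520 GB, 280 GB left
tape 7: place 435 GB, 365 GB left
tape 8: place 466 GB, 334 GB left
tape 9: place 537 GB, 263 GB left
tape 4: place 202 GB, 51 GB left
tape 10: place 536 GB, 264 GB left
Final tapes: [431,158,184] [505,100,153] [420,233] [547,202] [548] [520] [435] [466] [537] [536].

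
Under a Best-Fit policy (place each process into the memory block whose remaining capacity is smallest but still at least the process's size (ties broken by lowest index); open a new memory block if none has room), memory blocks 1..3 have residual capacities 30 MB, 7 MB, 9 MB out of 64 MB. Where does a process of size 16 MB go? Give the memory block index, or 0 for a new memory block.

1

Memory blocks with room: memory block 1 (30 MB).
Tightest fit is memory block 1 with 30 MB free.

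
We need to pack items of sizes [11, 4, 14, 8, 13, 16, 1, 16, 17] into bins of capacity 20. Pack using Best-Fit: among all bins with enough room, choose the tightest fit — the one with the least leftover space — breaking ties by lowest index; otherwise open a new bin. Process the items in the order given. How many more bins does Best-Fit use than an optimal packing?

1

Best-Fit: [11,4] [14] [8] [13] [16,1] [16] [17] → 7 bins.
6 items exceed 10 (half the capacity), and no two of those can share a bin, so at least 6 bins are needed.
An optimal packing achieves that bound: [17,1] [16,4] [16] [14] [13] [11,8] → 6 bins.
Excess: 7 − 6 = 1.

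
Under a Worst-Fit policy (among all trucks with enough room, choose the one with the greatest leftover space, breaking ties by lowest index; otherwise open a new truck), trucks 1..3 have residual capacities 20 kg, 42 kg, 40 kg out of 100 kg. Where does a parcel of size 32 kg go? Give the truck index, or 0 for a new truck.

2

Trucks with room: truck 2 (42 kg), truck 3 (40 kg).
Most room is truck 2 with 42 kg free.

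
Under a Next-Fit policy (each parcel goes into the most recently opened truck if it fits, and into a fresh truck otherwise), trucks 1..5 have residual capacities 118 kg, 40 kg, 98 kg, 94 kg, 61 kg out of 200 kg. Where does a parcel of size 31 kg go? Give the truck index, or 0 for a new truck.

Next-Fit only looks at truck 5, which has 61 kg free.
31 kg fits there.

5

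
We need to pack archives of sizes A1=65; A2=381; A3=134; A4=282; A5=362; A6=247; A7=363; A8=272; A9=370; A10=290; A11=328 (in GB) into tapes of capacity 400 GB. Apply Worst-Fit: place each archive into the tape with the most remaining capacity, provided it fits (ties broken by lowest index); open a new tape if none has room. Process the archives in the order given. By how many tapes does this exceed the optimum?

1

Worst-Fit: [65,134] [381] [282] [362] [247] [363] [272] [370] [290] [328] → 10 tapes.
9 archives exceed 200 GB (half the capacity), and no two of those can share a tape, so at least 9 tapes are needed.
An optimal packing achieves that bound: [381] [370] [363] [362] [328,65] [290] [282] [272] [247,134] → 9 tapes.
Excess: 10 − 9 = 1.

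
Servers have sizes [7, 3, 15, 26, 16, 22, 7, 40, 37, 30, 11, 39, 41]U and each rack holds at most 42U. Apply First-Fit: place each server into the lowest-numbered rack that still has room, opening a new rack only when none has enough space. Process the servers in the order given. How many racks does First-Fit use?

7U → rack 1 (remaining 35U)
3U → rack 1 (remaining 32U)
15U → rack 1 (remaining 17U)
26U → rack 2 (remaining 16U)
16U → rack 1 (remaining 1U)
22U → rack 3 (remaining 20U)
7U → rack 2 (remaining 9U)
40U → rack 4 (remaining 2U)
37U → rack 5 (remaining 5U)
30U → rack 6 (remaining 12U)
11U → rack 3 (remaining 9U)
39U → rack 7 (remaining 3U)
41U → rack 8 (remaining 1U)

8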